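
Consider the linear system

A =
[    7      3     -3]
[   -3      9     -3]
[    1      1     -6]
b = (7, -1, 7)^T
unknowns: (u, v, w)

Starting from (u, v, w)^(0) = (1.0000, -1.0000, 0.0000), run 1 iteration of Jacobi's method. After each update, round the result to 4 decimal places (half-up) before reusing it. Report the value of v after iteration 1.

Iteration 1:
  u = (7 - (3)·-1.0000 - (-3)·0.0000) / (7) = 1.4286
  v = (-1 - (-3)·1.0000 - (-3)·0.0000) / (9) = 0.2222
  w = (7 - (1)·1.0000 - (1)·-1.0000) / (-6) = -1.1667

0.2222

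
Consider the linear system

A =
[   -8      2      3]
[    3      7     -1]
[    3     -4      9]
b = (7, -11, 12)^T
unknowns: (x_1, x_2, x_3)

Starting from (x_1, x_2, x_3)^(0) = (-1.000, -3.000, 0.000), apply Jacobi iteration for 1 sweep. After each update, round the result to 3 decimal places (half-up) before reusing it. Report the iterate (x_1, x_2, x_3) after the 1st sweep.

Iteration 1:
  x_1 = (7 - (2)·-3.000 - (3)·0.000) / (-8) = -1.625
  x_2 = (-11 - (3)·-1.000 - (-1)·0.000) / (7) = -1.143
  x_3 = (12 - (3)·-1.000 - (-4)·-3.000) / (9) = 0.333

(-1.625, -1.143, 0.333)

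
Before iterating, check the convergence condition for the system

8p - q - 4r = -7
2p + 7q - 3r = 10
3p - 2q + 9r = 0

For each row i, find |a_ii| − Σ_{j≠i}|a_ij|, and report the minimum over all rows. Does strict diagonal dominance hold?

row 1: |8| − (1+4) = 3
row 2: |7| − (2+3) = 2
row 3: |9| − (3+2) = 4
minimum over rows = 2 → strictly diagonally dominant (convergence guaranteed)

2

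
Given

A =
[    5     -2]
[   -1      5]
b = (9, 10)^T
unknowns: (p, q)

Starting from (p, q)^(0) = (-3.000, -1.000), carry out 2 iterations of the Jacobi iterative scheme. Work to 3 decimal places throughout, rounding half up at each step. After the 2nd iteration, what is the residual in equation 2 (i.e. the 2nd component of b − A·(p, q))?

Iteration 1:
  p = (9 - (-2)·-1.000) / (5) = 1.400
  q = (10 - (-1)·-3.000) / (5) = 1.400
Iteration 2:
  p = (9 - (-2)·1.400) / (5) = 2.360
  q = (10 - (-1)·1.400) / (5) = 2.280
Residual b − A·x = (1.760, 0.960)

0.960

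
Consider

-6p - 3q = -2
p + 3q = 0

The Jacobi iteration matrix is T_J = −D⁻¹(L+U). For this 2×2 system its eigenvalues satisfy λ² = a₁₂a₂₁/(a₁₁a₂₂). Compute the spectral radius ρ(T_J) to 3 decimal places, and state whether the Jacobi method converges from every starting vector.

a₁₂a₂₁/(a₁₁a₂₂) = (-3)·(1) / ((-6)·(3)) = 0.166667
ρ = √|0.166667| = √0.166667 = 0.408
ρ < 1, so Jacobi converges

0.408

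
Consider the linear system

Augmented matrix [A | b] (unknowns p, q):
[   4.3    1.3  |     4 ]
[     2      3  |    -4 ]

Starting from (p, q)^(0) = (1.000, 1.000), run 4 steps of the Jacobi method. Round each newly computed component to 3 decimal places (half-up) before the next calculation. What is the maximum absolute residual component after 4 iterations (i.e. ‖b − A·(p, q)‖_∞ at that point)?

0.365

Iteration 1:
  p = (4 - (1.3)·1.000) / (4.3) = 0.628
  q = (-4 - (2)·1.000) / (3) = -2.000
Iteration 2:
  p = (4 - (1.3)·-2.000) / (4.3) = 1.535
  q = (-4 - (2)·0.628) / (3) = -1.752
Iteration 3:
  p = (4 - (1.3)·-1.752) / (4.3) = 1.460
  q = (-4 - (2)·1.535) / (3) = -2.357
Iteration 4:
  p = (4 - (1.3)·-2.357) / (4.3) = 1.643
  q = (-4 - (2)·1.460) / (3) = -2.307
Residual b − A·x = (-0.066, -0.365); ∞-norm = 0.365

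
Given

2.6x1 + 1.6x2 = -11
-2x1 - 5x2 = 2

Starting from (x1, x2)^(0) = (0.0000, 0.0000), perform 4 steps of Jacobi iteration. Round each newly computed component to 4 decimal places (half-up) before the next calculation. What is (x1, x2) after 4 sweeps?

(-4.9654, 1.6104)

Iteration 1:
  x1 = (-11 - (1.6)·0.0000) / (2.6) = -4.2308
  x2 = (2 - (-2)·0.0000) / (-5) = -0.4000
Iteration 2:
  x1 = (-11 - (1.6)·-0.4000) / (2.6) = -3.9846
  x2 = (2 - (-2)·-4.2308) / (-5) = 1.2923
Iteration 3:
  x1 = (-11 - (1.6)·1.2923) / (2.6) = -5.0260
  x2 = (2 - (-2)·-3.9846) / (-5) = 1.1938
Iteration 4:
  x1 = (-11 - (1.6)·1.1938) / (2.6) = -4.9654
  x2 = (2 - (-2)·-5.0260) / (-5) = 1.6104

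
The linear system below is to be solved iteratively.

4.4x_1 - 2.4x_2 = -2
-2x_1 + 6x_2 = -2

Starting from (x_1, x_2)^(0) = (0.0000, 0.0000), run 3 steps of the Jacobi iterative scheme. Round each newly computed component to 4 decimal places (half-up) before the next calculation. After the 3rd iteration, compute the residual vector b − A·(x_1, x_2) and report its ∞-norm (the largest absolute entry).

0.1656

Iteration 1:
  x_1 = (-2 - (-2.4)·0.0000) / (4.4) = -0.4545
  x_2 = (-2 - (-2)·0.0000) / (6) = -0.3333
Iteration 2:
  x_1 = (-2 - (-2.4)·-0.3333) / (4.4) = -0.6363
  x_2 = (-2 - (-2)·-0.4545) / (6) = -0.4848
Iteration 3:
  x_1 = (-2 - (-2.4)·-0.4848) / (4.4) = -0.7190
  x_2 = (-2 - (-2)·-0.6363) / (6) = -0.5454
Residual b − A·x = (-0.1454, -0.1656); ∞-norm = 0.1656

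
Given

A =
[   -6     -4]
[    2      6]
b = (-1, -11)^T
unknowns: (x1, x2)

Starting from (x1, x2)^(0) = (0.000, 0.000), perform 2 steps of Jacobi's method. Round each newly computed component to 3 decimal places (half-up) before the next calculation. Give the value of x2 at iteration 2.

Iteration 1:
  x1 = (-1 - (-4)·0.000) / (-6) = 0.167
  x2 = (-11 - (2)·0.000) / (6) = -1.833
Iteration 2:
  x1 = (-1 - (-4)·-1.833) / (-6) = 1.389
  x2 = (-11 - (2)·0.167) / (6) = -1.889

-1.889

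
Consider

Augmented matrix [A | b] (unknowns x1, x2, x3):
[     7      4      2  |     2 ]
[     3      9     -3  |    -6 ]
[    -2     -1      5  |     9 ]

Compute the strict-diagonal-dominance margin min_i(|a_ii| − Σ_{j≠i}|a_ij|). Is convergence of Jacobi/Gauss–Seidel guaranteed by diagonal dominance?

1

row 1: |7| − (4+2) = 1
row 2: |9| − (3+3) = 3
row 3: |5| − (2+1) = 2
minimum over rows = 1 → strictly diagonally dominant (convergence guaranteed)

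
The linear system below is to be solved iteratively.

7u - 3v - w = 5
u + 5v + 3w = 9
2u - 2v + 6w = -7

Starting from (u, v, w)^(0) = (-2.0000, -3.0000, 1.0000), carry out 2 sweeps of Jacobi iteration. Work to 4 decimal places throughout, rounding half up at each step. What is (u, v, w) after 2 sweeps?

Iteration 1:
  u = (5 - (-3)·-3.0000 - (-1)·1.0000) / (7) = -0.4286
  v = (9 - (1)·-2.0000 - (3)·1.0000) / (5) = 1.6000
  w = (-7 - (2)·-2.0000 - (-2)·-3.0000) / (6) = -1.5000
Iteration 2:
  u = (5 - (-3)·1.6000 - (-1)·-1.5000) / (7) = 1.1857
  v = (9 - (1)·-0.4286 - (3)·-1.5000) / (5) = 2.7857
  w = (-7 - (2)·-0.4286 - (-2)·1.6000) / (6) = -0.4905

(1.1857, 2.7857, -0.4905)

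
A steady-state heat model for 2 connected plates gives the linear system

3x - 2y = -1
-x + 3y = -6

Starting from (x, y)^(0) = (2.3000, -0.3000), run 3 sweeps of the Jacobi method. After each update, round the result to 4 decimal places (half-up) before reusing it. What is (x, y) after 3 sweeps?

(-1.7852, -2.3852)

Iteration 1:
  x = (-1 - (-2)·-0.3000) / (3) = -0.5333
  y = (-6 - (-1)·2.3000) / (3) = -1.2333
Iteration 2:
  x = (-1 - (-2)·-1.2333) / (3) = -1.1555
  y = (-6 - (-1)·-0.5333) / (3) = -2.1778
Iteration 3:
  x = (-1 - (-2)·-2.1778) / (3) = -1.7852
  y = (-6 - (-1)·-1.1555) / (3) = -2.3852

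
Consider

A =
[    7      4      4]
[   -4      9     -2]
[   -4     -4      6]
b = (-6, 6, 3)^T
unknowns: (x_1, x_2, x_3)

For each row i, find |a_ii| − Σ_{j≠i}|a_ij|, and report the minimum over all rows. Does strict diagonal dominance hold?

-2

row 1: |7| − (4+4) = -1
row 2: |9| − (4+2) = 3
row 3: |6| − (4+4) = -2
minimum over rows = -2 → not strictly diagonally dominant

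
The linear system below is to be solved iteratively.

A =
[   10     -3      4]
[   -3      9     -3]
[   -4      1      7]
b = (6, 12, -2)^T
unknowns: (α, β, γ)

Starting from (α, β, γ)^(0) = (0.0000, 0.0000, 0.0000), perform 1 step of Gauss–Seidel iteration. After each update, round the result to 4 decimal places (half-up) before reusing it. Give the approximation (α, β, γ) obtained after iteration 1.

(0.6000, 1.5333, -0.1619)

Iteration 1:
  α = (6 - (-3)·0.0000 - (4)·0.0000) / (10) = 0.6000
  β = (12 - (-3)·0.6000 - (-3)·0.0000) / (9) = 1.5333
  γ = (-2 - (-4)·0.6000 - (1)·1.5333) / (7) = -0.1619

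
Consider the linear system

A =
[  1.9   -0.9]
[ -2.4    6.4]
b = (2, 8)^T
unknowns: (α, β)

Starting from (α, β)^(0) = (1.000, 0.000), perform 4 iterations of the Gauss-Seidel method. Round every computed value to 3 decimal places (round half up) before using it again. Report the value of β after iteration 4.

1.998

Iteration 1:
  α = (2 - (-0.9)·0.000) / (1.9) = 1.053
  β = (8 - (-2.4)·1.053) / (6.4) = 1.645
Iteration 2:
  α = (2 - (-0.9)·1.645) / (1.9) = 1.832
  β = (8 - (-2.4)·1.832) / (6.4) = 1.937
Iteration 3:
  α = (2 - (-0.9)·1.937) / (1.9) = 1.970
  β = (8 - (-2.4)·1.970) / (6.4) = 1.989
Iteration 4:
  α = (2 - (-0.9)·1.989) / (1.9) = 1.995
  β = (8 - (-2.4)·1.995) / (6.4) = 1.998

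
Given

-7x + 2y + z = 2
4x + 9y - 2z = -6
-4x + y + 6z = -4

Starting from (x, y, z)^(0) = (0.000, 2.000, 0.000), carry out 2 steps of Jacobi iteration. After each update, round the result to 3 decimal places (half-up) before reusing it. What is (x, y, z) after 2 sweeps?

Iteration 1:
  x = (2 - (2)·2.000 - (1)·0.000) / (-7) = 0.286
  y = (-6 - (4)·0.000 - (-2)·0.000) / (9) = -0.667
  z = (-4 - (-4)·0.000 - (1)·2.000) / (6) = -1.000
Iteration 2:
  x = (2 - (2)·-0.667 - (1)·-1.000) / (-7) = -0.619
  y = (-6 - (4)·0.286 - (-2)·-1.000) / (9) = -1.016
  z = (-4 - (-4)·0.286 - (1)·-0.667) / (6) = -0.365

(-0.619, -1.016, -0.365)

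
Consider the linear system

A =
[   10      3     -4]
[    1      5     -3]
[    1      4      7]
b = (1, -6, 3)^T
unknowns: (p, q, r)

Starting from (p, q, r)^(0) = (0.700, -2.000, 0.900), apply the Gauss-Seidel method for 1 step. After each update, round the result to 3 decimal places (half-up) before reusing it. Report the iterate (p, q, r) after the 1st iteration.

(1.060, -0.872, 0.775)

Iteration 1:
  p = (1 - (3)·-2.000 - (-4)·0.900) / (10) = 1.060
  q = (-6 - (1)·1.060 - (-3)·0.900) / (5) = -0.872
  r = (3 - (1)·1.060 - (4)·-0.872) / (7) = 0.775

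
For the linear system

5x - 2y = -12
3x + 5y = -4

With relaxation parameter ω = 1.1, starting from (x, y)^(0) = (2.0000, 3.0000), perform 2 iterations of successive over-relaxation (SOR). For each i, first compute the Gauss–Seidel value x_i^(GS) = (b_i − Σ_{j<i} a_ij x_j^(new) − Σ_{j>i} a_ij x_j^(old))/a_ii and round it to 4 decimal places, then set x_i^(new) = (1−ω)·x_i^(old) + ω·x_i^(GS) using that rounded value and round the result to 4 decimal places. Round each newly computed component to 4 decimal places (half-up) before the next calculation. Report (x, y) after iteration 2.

Iteration 1:
  x: GS value = (-12 - (-2)·3.0000) / (5) = -1.2000;  x ← (1−ω)·2.0000 + ω·-1.2000 = -1.5200
  y: GS value = (-4 - (3)·-1.5200) / (5) = 0.1120;  y ← (1−ω)·3.0000 + ω·0.1120 = -0.1768
Iteration 2:
  x: GS value = (-12 - (-2)·-0.1768) / (5) = -2.4707;  x ← (1−ω)·-1.5200 + ω·-2.4707 = -2.5658
  y: GS value = (-4 - (3)·-2.5658) / (5) = 0.7395;  y ← (1−ω)·-0.1768 + ω·0.7395 = 0.8311

(-2.5658, 0.8311)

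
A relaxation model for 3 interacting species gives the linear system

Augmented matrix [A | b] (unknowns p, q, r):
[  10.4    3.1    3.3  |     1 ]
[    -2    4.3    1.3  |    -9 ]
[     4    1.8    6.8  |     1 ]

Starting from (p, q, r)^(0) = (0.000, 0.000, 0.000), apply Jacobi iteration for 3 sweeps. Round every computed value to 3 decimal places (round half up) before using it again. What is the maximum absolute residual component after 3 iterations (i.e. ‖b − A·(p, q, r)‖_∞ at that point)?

Iteration 1:
  p = (1 - (3.1)·0.000 - (3.3)·0.000) / (10.4) = 0.096
  q = (-9 - (-2)·0.000 - (1.3)·0.000) / (4.3) = -2.093
  r = (1 - (4)·0.000 - (1.8)·0.000) / (6.8) = 0.147
Iteration 2:
  p = (1 - (3.1)·-2.093 - (3.3)·0.147) / (10.4) = 0.673
  q = (-9 - (-2)·0.096 - (1.3)·0.147) / (4.3) = -2.093
  r = (1 - (4)·0.096 - (1.8)·-2.093) / (6.8) = 0.645
Iteration 3:
  p = (1 - (3.1)·-2.093 - (3.3)·0.645) / (10.4) = 0.515
  q = (-9 - (-2)·0.673 - (1.3)·0.645) / (4.3) = -1.975
  r = (1 - (4)·0.673 - (1.8)·-2.093) / (6.8) = 0.305
Residual b − A·x = (0.760, 0.126, 0.421); ∞-norm = 0.760

0.760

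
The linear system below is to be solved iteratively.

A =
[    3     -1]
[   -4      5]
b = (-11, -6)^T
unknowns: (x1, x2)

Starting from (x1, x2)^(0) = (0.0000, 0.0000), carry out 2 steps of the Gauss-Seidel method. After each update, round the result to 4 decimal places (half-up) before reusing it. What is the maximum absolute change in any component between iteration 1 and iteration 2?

Iteration 1:
  x1 = (-11 - (-1)·0.0000) / (3) = -3.6667
  x2 = (-6 - (-4)·-3.6667) / (5) = -4.1334
Iteration 2:
  x1 = (-11 - (-1)·-4.1334) / (3) = -5.0445
  x2 = (-6 - (-4)·-5.0445) / (5) = -5.2356
Change: (-1.3778, -1.1022) → max |·| = 1.3778

1.3778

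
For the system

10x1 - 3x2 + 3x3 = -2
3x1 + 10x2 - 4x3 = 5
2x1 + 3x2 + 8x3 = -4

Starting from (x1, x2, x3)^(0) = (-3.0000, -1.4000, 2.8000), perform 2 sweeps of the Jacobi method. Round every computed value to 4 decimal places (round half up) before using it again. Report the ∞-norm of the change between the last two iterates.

Iteration 1:
  x1 = (-2 - (-3)·-1.4000 - (3)·2.8000) / (10) = -1.4600
  x2 = (5 - (3)·-3.0000 - (-4)·2.8000) / (10) = 2.5200
  x3 = (-4 - (2)·-3.0000 - (3)·-1.4000) / (8) = 0.7750
Iteration 2:
  x1 = (-2 - (-3)·2.5200 - (3)·0.7750) / (10) = 0.3235
  x2 = (5 - (3)·-1.4600 - (-4)·0.7750) / (10) = 1.2480
  x3 = (-4 - (2)·-1.4600 - (3)·2.5200) / (8) = -1.0800
Change: (1.7835, -1.2720, -1.8550) → max |·| = 1.8550

1.8550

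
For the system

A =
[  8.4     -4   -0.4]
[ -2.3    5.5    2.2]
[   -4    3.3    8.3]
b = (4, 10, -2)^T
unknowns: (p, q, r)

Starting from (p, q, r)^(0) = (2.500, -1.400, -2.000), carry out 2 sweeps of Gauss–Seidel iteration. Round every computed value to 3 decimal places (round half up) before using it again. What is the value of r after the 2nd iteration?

-0.676

Iteration 1:
  p = (4 - (-4)·-1.400 - (-0.4)·-2.000) / (8.4) = -0.286
  q = (10 - (-2.3)·-0.286 - (2.2)·-2.000) / (5.5) = 2.499
  r = (-2 - (-4)·-0.286 - (3.3)·2.499) / (8.3) = -1.372
Iteration 2:
  p = (4 - (-4)·2.499 - (-0.4)·-1.372) / (8.4) = 1.601
  q = (10 - (-2.3)·1.601 - (2.2)·-1.372) / (5.5) = 3.036
  r = (-2 - (-4)·1.601 - (3.3)·3.036) / (8.3) = -0.676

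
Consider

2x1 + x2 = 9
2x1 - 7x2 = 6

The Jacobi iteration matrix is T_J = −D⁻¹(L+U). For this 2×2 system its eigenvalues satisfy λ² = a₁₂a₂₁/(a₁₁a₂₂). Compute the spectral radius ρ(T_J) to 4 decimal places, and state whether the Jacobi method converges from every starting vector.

a₁₂a₂₁/(a₁₁a₂₂) = (1)·(2) / ((2)·(-7)) = -0.142857
ρ = √|-0.142857| = √0.142857 = 0.3780
ρ < 1, so Jacobi converges

0.3780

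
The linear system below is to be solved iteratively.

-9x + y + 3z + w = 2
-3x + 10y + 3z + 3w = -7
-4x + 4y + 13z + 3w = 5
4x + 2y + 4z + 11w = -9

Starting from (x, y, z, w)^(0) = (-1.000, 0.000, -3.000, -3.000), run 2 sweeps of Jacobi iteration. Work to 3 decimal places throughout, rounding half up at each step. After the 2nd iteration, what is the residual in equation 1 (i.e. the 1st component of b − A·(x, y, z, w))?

Iteration 1:
  x = (2 - (1)·0.000 - (3)·-3.000 - (1)·-3.000) / (-9) = -1.556
  y = (-7 - (-3)·-1.000 - (3)·-3.000 - (3)·-3.000) / (10) = 0.800
  z = (5 - (-4)·-1.000 - (4)·0.000 - (3)·-3.000) / (13) = 0.769
  w = (-9 - (4)·-1.000 - (2)·0.000 - (4)·-3.000) / (11) = 0.636
Iteration 2:
  x = (2 - (1)·0.800 - (3)·0.769 - (1)·0.636) / (-9) = 0.194
  y = (-7 - (-3)·-1.556 - (3)·0.769 - (3)·0.636) / (10) = -1.588
  z = (5 - (-4)·-1.556 - (4)·0.800 - (3)·0.636) / (13) = -0.487
  w = (-9 - (4)·-1.556 - (2)·0.800 - (4)·0.769) / (11) = -0.677
Residual b − A·x = (7.472, 12.954, 20.490, 2.795)

7.472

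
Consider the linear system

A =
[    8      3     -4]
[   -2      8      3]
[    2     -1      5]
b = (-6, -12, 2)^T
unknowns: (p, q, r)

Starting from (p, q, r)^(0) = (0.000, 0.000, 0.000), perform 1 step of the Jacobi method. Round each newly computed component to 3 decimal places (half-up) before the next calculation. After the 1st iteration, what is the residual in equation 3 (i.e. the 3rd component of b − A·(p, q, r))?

0.000

Iteration 1:
  p = (-6 - (3)·0.000 - (-4)·0.000) / (8) = -0.750
  q = (-12 - (-2)·0.000 - (3)·0.000) / (8) = -1.500
  r = (2 - (2)·0.000 - (-1)·0.000) / (5) = 0.400
Residual b − A·x = (6.100, -2.700, 0.000)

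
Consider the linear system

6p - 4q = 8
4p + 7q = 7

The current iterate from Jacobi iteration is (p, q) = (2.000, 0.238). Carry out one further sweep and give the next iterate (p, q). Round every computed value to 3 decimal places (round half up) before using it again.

One sweep:
  p = (8 - (-4)·0.238) / (6) = 1.492
  q = (7 - (4)·2.000) / (7) = -0.143

(1.492, -0.143)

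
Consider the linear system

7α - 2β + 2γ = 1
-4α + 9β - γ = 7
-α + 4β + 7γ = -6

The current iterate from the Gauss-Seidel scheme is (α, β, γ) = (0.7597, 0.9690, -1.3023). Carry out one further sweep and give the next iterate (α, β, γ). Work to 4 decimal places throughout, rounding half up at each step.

One sweep:
  α = (1 - (-2)·0.9690 - (2)·-1.3023) / (7) = 0.7918
  β = (7 - (-4)·0.7918 - (-1)·-1.3023) / (9) = 0.9850
  γ = (-6 - (-1)·0.7918 - (4)·0.9850) / (7) = -1.3069

(0.7918, 0.9850, -1.3069)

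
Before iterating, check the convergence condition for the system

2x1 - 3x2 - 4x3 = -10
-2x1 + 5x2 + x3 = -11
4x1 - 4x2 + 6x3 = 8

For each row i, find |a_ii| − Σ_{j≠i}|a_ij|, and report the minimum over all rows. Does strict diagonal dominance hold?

-5

row 1: |2| − (3+4) = -5
row 2: |5| − (2+1) = 2
row 3: |6| − (4+4) = -2
minimum over rows = -5 → not strictly diagonally dominant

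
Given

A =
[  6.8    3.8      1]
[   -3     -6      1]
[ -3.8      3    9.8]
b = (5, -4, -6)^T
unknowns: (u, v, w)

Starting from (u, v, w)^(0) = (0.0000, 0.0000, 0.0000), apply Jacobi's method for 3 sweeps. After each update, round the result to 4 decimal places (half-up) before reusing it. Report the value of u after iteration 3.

0.7033

Iteration 1:
  u = (5 - (3.8)·0.0000 - (1)·0.0000) / (6.8) = 0.7353
  v = (-4 - (-3)·0.0000 - (1)·0.0000) / (-6) = 0.6667
  w = (-6 - (-3.8)·0.0000 - (3)·0.0000) / (9.8) = -0.6122
Iteration 2:
  u = (5 - (3.8)·0.6667 - (1)·-0.6122) / (6.8) = 0.4528
  v = (-4 - (-3)·0.7353 - (1)·-0.6122) / (-6) = 0.1970
  w = (-6 - (-3.8)·0.7353 - (3)·0.6667) / (9.8) = -0.5312
Iteration 3:
  u = (5 - (3.8)·0.1970 - (1)·-0.5312) / (6.8) = 0.7033
  v = (-4 - (-3)·0.4528 - (1)·-0.5312) / (-6) = 0.3517
  w = (-6 - (-3.8)·0.4528 - (3)·0.1970) / (9.8) = -0.4970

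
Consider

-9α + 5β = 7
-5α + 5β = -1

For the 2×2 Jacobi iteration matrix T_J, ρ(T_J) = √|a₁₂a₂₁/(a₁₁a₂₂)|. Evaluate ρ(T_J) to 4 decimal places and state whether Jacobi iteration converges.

a₁₂a₂₁/(a₁₁a₂₂) = (5)·(-5) / ((-9)·(5)) = 0.555556
ρ = √|0.555556| = √0.555556 = 0.7454
ρ < 1, so Jacobi converges

0.7454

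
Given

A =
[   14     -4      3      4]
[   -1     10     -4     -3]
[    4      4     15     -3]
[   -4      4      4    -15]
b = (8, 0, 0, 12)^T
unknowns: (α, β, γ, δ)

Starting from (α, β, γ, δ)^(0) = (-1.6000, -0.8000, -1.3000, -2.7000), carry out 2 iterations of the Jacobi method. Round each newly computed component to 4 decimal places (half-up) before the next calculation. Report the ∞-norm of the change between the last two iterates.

Iteration 1:
  α = (8 - (-4)·-0.8000 - (3)·-1.3000 - (4)·-2.7000) / (14) = 1.3929
  β = (0 - (-1)·-1.6000 - (-4)·-1.3000 - (-3)·-2.7000) / (10) = -1.4900
  γ = (0 - (4)·-1.6000 - (4)·-0.8000 - (-3)·-2.7000) / (15) = 0.1000
  δ = (12 - (-4)·-1.6000 - (4)·-0.8000 - (4)·-1.3000) / (-15) = -0.9333
Iteration 2:
  α = (8 - (-4)·-1.4900 - (3)·0.1000 - (4)·-0.9333) / (14) = 0.3909
  β = (0 - (-1)·1.3929 - (-4)·0.1000 - (-3)·-0.9333) / (10) = -0.1007
  γ = (0 - (4)·1.3929 - (4)·-1.4900 - (-3)·-0.9333) / (15) = -0.1608
  δ = (12 - (-4)·1.3929 - (4)·-1.4900 - (4)·0.1000) / (-15) = -1.5421
Change: (-1.0020, 1.3893, -0.2608, -0.6088) → max |·| = 1.3893

1.3893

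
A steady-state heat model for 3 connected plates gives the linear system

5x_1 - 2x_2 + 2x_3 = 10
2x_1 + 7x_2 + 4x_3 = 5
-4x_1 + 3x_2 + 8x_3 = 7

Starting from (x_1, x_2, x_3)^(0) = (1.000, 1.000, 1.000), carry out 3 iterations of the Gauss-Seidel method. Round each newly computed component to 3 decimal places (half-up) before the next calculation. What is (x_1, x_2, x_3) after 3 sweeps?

Iteration 1:
  x_1 = (10 - (-2)·1.000 - (2)·1.000) / (5) = 2.000
  x_2 = (5 - (2)·2.000 - (4)·1.000) / (7) = -0.429
  x_3 = (7 - (-4)·2.000 - (3)·-0.429) / (8) = 2.036
Iteration 2:
  x_1 = (10 - (-2)·-0.429 - (2)·2.036) / (5) = 1.014
  x_2 = (5 - (2)·1.014 - (4)·2.036) / (7) = -0.739
  x_3 = (7 - (-4)·1.014 - (3)·-0.739) / (8) = 1.659
Iteration 3:
  x_1 = (10 - (-2)·-0.739 - (2)·1.659) / (5) = 1.041
  x_2 = (5 - (2)·1.041 - (4)·1.659) / (7) = -0.531
  x_3 = (7 - (-4)·1.041 - (3)·-0.531) / (8) = 1.595

(1.041, -0.531, 1.595)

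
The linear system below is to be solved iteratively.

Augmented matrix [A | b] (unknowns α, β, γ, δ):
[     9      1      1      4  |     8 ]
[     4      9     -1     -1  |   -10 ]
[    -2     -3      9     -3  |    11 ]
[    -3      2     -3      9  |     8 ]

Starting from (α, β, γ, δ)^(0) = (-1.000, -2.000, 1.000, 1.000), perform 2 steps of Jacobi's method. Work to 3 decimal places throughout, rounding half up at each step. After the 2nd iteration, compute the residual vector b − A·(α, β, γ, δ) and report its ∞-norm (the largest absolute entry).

Iteration 1:
  α = (8 - (1)·-2.000 - (1)·1.000 - (4)·1.000) / (9) = 0.556
  β = (-10 - (4)·-1.000 - (-1)·1.000 - (-1)·1.000) / (9) = -0.444
  γ = (11 - (-2)·-1.000 - (-3)·-2.000 - (-3)·1.000) / (9) = 0.667
  δ = (8 - (-3)·-1.000 - (2)·-2.000 - (-3)·1.000) / (9) = 1.333
Iteration 2:
  α = (8 - (1)·-0.444 - (1)·0.667 - (4)·1.333) / (9) = 0.272
  β = (-10 - (4)·0.556 - (-1)·0.667 - (-1)·1.333) / (9) = -1.136
  γ = (11 - (-2)·0.556 - (-3)·-0.444 - (-3)·1.333) / (9) = 1.642
  δ = (8 - (-3)·0.556 - (2)·-0.444 - (-3)·0.667) / (9) = 1.395
Residual b − A·x = (-0.534, 2.173, -2.457, 3.459); ∞-norm = 3.459

3.459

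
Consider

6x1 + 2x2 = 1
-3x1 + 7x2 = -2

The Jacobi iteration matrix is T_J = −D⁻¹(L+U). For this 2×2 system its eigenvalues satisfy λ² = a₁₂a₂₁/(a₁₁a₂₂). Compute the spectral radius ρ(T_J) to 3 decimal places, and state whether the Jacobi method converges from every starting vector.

0.378

a₁₂a₂₁/(a₁₁a₂₂) = (2)·(-3) / ((6)·(7)) = -0.142857
ρ = √|-0.142857| = √0.142857 = 0.378
ρ < 1, so Jacobi converges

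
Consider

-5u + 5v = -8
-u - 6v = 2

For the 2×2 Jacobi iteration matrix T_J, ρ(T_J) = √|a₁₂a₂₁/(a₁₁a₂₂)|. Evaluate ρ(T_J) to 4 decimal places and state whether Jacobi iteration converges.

0.4082

a₁₂a₂₁/(a₁₁a₂₂) = (5)·(-1) / ((-5)·(-6)) = -0.166667
ρ = √|-0.166667| = √0.166667 = 0.4082
ρ < 1, so Jacobi converges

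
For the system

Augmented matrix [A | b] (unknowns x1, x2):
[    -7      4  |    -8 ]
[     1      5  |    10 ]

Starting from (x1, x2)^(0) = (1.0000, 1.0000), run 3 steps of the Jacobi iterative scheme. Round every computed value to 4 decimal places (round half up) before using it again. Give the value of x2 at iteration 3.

1.5657

Iteration 1:
  x1 = (-8 - (4)·1.0000) / (-7) = 1.7143
  x2 = (10 - (1)·1.0000) / (5) = 1.8000
Iteration 2:
  x1 = (-8 - (4)·1.8000) / (-7) = 2.1714
  x2 = (10 - (1)·1.7143) / (5) = 1.6571
Iteration 3:
  x1 = (-8 - (4)·1.6571) / (-7) = 2.0898
  x2 = (10 - (1)·2.1714) / (5) = 1.5657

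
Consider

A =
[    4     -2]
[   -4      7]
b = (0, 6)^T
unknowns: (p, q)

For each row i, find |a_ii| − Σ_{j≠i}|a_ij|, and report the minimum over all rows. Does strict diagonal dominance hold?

2

row 1: |4| − (2) = 2
row 2: |7| − (4) = 3
minimum over rows = 2 → strictly diagonally dominant (convergence guaranteed)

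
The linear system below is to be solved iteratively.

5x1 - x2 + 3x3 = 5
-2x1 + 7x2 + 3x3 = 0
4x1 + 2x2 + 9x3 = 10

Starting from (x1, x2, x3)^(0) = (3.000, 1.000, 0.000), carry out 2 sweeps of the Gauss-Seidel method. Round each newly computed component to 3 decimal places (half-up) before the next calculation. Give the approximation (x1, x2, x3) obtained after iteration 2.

Iteration 1:
  x1 = (5 - (-1)·1.000 - (3)·0.000) / (5) = 1.200
  x2 = (0 - (-2)·1.200 - (3)·0.000) / (7) = 0.343
  x3 = (10 - (4)·1.200 - (2)·0.343) / (9) = 0.502
Iteration 2:
  x1 = (5 - (-1)·0.343 - (3)·0.502) / (5) = 0.767
  x2 = (0 - (-2)·0.767 - (3)·0.502) / (7) = 0.004
  x3 = (10 - (4)·0.767 - (2)·0.004) / (9) = 0.769

(0.767, 0.004, 0.769)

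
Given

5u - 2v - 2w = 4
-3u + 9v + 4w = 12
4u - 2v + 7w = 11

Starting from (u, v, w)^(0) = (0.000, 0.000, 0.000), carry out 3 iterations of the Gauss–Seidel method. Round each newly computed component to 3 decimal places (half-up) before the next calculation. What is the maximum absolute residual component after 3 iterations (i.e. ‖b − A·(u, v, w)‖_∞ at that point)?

1.231

Iteration 1:
  u = (4 - (-2)·0.000 - (-2)·0.000) / (5) = 0.800
  v = (12 - (-3)·0.800 - (4)·0.000) / (9) = 1.600
  w = (11 - (4)·0.800 - (-2)·1.600) / (7) = 1.571
Iteration 2:
  u = (4 - (-2)·1.600 - (-2)·1.571) / (5) = 2.068
  v = (12 - (-3)·2.068 - (4)·1.571) / (9) = 1.324
  w = (11 - (4)·2.068 - (-2)·1.324) / (7) = 0.768
Iteration 3:
  u = (4 - (-2)·1.324 - (-2)·0.768) / (5) = 1.637
  v = (12 - (-3)·1.637 - (4)·0.768) / (9) = 1.538
  w = (11 - (4)·1.637 - (-2)·1.538) / (7) = 1.075
Residual b − A·x = (1.041, -1.231, 0.003); ∞-norm = 1.231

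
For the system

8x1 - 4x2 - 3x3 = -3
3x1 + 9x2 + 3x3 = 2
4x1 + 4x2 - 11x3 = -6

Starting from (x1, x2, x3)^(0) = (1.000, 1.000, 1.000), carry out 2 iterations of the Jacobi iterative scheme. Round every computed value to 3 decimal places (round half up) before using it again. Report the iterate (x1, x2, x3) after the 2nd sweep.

Iteration 1:
  x1 = (-3 - (-4)·1.000 - (-3)·1.000) / (8) = 0.500
  x2 = (2 - (3)·1.000 - (3)·1.000) / (9) = -0.444
  x3 = (-6 - (4)·1.000 - (4)·1.000) / (-11) = 1.273
Iteration 2:
  x1 = (-3 - (-4)·-0.444 - (-3)·1.273) / (8) = -0.120
  x2 = (2 - (3)·0.500 - (3)·1.273) / (9) = -0.369
  x3 = (-6 - (4)·0.500 - (4)·-0.444) / (-11) = 0.566

(-0.120, -0.369, 0.566)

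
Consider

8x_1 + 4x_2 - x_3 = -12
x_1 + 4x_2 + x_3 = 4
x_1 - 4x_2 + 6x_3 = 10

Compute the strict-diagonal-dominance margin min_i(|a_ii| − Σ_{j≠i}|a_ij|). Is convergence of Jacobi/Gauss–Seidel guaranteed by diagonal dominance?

row 1: |8| − (4+1) = 3
row 2: |4| − (1+1) = 2
row 3: |6| − (1+4) = 1
minimum over rows = 1 → strictly diagonally dominant (convergence guaranteed)

1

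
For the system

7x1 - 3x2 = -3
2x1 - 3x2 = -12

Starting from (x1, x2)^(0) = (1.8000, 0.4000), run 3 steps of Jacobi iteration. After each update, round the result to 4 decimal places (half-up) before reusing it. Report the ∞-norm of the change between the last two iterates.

1.3714

Iteration 1:
  x1 = (-3 - (-3)·0.4000) / (7) = -0.2571
  x2 = (-12 - (2)·1.8000) / (-3) = 5.2000
Iteration 2:
  x1 = (-3 - (-3)·5.2000) / (7) = 1.8000
  x2 = (-12 - (2)·-0.2571) / (-3) = 3.8286
Iteration 3:
  x1 = (-3 - (-3)·3.8286) / (7) = 1.2123
  x2 = (-12 - (2)·1.8000) / (-3) = 5.2000
Change: (-0.5877, 1.3714) → max |·| = 1.3714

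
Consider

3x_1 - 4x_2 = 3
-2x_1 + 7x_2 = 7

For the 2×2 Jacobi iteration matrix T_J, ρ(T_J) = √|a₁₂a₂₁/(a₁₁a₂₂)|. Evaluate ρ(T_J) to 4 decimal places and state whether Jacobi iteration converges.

0.6172

a₁₂a₂₁/(a₁₁a₂₂) = (-4)·(-2) / ((3)·(7)) = 0.380952
ρ = √|0.380952| = √0.380952 = 0.6172
ρ < 1, so Jacobi converges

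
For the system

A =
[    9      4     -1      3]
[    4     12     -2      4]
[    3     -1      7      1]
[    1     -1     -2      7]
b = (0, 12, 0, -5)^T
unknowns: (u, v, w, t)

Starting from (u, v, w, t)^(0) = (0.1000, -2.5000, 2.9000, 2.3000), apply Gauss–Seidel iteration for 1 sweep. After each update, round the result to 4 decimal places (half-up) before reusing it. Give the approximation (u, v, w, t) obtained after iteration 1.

Iteration 1:
  u = (0 - (4)·-2.5000 - (-1)·2.9000 - (3)·2.3000) / (9) = 0.6667
  v = (12 - (4)·0.6667 - (-2)·2.9000 - (4)·2.3000) / (12) = 0.4944
  w = (0 - (3)·0.6667 - (-1)·0.4944 - (1)·2.3000) / (7) = -0.5437
  t = (-5 - (1)·0.6667 - (-1)·0.4944 - (-2)·-0.5437) / (7) = -0.8942

(0.6667, 0.4944, -0.5437, -0.8942)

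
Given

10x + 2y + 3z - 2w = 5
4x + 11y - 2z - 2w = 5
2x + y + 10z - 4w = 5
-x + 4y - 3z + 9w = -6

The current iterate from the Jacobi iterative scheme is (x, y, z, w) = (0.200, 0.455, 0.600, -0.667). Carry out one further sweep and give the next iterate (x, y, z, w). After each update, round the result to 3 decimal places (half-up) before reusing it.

(0.096, 0.370, 0.148, -0.647)

One sweep:
  x = (5 - (2)·0.455 - (3)·0.600 - (-2)·-0.667) / (10) = 0.096
  y = (5 - (4)·0.200 - (-2)·0.600 - (-2)·-0.667) / (11) = 0.370
  z = (5 - (2)·0.200 - (1)·0.455 - (-4)·-0.667) / (10) = 0.148
  w = (-6 - (-1)·0.200 - (4)·0.455 - (-3)·0.600) / (9) = -0.647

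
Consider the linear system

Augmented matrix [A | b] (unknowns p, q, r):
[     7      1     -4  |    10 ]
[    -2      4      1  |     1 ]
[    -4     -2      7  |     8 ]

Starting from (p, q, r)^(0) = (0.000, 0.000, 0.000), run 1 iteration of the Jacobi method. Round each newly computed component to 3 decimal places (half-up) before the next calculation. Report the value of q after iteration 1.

Iteration 1:
  p = (10 - (1)·0.000 - (-4)·0.000) / (7) = 1.429
  q = (1 - (-2)·0.000 - (1)·0.000) / (4) = 0.250
  r = (8 - (-4)·0.000 - (-2)·0.000) / (7) = 1.143

0.250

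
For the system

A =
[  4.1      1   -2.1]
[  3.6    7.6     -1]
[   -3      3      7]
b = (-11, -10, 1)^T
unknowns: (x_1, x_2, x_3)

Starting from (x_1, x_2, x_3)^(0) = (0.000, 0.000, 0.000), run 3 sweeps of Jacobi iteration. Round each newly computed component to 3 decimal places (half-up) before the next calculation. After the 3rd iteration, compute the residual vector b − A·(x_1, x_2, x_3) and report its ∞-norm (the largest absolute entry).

Iteration 1:
  x_1 = (-11 - (1)·0.000 - (-2.1)·0.000) / (4.1) = -2.683
  x_2 = (-10 - (3.6)·0.000 - (-1)·0.000) / (7.6) = -1.316
  x_3 = (1 - (-3)·0.000 - (3)·0.000) / (7) = 0.143
Iteration 2:
  x_1 = (-11 - (1)·-1.316 - (-2.1)·0.143) / (4.1) = -2.289
  x_2 = (-10 - (3.6)·-2.683 - (-1)·0.143) / (7.6) = -0.026
  x_3 = (1 - (-3)·-2.683 - (3)·-1.316) / (7) = -0.443
Iteration 3:
  x_1 = (-11 - (1)·-0.026 - (-2.1)·-0.443) / (4.1) = -2.903
  x_2 = (-10 - (3.6)·-2.289 - (-1)·-0.443) / (7.6) = -0.290
  x_3 = (1 - (-3)·-2.289 - (3)·-0.026) / (7) = -0.827
Residual b − A·x = (-0.544, 1.828, -1.050); ∞-norm = 1.828

1.828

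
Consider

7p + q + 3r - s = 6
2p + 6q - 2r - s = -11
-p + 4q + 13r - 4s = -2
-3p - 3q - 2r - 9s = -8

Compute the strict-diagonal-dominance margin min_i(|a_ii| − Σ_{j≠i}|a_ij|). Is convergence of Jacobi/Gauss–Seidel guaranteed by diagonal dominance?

1

row 1: |7| − (1+3+1) = 2
row 2: |6| − (2+2+1) = 1
row 3: |13| − (1+4+4) = 4
row 4: |-9| − (3+3+2) = 1
minimum over rows = 1 → strictly diagonally dominant (convergence guaranteed)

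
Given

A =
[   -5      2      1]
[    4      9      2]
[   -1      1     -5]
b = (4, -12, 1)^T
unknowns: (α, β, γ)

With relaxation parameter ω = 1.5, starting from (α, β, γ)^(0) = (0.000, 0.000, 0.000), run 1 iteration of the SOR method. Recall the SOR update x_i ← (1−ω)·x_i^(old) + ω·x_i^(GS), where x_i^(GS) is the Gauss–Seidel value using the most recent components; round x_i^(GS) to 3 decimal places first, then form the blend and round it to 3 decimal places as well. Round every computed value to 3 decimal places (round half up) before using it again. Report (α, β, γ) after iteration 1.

(-1.200, -1.200, -0.300)

Iteration 1:
  α: GS value = (4 - (2)·0.000 - (1)·0.000) / (-5) = -0.800;  α ← (1−ω)·0.000 + ω·-0.800 = -1.200
  β: GS value = (-12 - (4)·-1.200 - (2)·0.000) / (9) = -0.800;  β ← (1−ω)·0.000 + ω·-0.800 = -1.200
  γ: GS value = (1 - (-1)·-1.200 - (1)·-1.200) / (-5) = -0.200;  γ ← (1−ω)·0.000 + ω·-0.200 = -0.300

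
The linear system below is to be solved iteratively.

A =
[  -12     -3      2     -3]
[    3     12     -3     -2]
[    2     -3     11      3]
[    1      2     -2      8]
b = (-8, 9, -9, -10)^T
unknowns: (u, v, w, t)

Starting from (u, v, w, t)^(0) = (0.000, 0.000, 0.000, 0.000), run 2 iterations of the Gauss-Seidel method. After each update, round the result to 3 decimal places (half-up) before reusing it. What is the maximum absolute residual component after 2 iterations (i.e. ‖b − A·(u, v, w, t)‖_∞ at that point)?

1.568

Iteration 1:
  u = (-8 - (-3)·0.000 - (2)·0.000 - (-3)·0.000) / (-12) = 0.667
  v = (9 - (3)·0.667 - (-3)·0.000 - (-2)·0.000) / (12) = 0.583
  w = (-9 - (2)·0.667 - (-3)·0.583 - (3)·0.000) / (11) = -0.780
  t = (-10 - (1)·0.667 - (2)·0.583 - (-2)·-0.780) / (8) = -1.674
Iteration 2:
  u = (-8 - (-3)·0.583 - (2)·-0.780 - (-3)·-1.674) / (-12) = 0.809
  v = (9 - (3)·0.809 - (-3)·-0.780 - (-2)·-1.674) / (12) = 0.074
  w = (-9 - (2)·0.809 - (-3)·0.074 - (3)·-1.674) / (11) = -0.489
  t = (-10 - (1)·0.809 - (2)·0.074 - (-2)·-0.489) / (8) = -1.492
Residual b − A·x = (-1.568, 1.234, -0.541, 0.001); ∞-norm = 1.568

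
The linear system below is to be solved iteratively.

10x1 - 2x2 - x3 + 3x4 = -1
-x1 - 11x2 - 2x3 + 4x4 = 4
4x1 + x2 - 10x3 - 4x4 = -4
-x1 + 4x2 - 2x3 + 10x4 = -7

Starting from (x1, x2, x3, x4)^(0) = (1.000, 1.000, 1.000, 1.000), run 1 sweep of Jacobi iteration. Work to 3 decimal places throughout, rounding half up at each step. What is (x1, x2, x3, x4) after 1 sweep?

(-0.100, -0.273, 0.500, -0.800)

Iteration 1:
  x1 = (-1 - (-2)·1.000 - (-1)·1.000 - (3)·1.000) / (10) = -0.100
  x2 = (4 - (-1)·1.000 - (-2)·1.000 - (4)·1.000) / (-11) = -0.273
  x3 = (-4 - (4)·1.000 - (1)·1.000 - (-4)·1.000) / (-10) = 0.500
  x4 = (-7 - (-1)·1.000 - (4)·1.000 - (-2)·1.000) / (10) = -0.800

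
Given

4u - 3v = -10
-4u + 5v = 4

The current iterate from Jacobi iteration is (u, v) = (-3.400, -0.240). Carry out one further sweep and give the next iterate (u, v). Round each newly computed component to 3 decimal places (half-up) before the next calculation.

One sweep:
  u = (-10 - (-3)·-0.240) / (4) = -2.680
  v = (4 - (-4)·-3.400) / (5) = -1.920

(-2.680, -1.920)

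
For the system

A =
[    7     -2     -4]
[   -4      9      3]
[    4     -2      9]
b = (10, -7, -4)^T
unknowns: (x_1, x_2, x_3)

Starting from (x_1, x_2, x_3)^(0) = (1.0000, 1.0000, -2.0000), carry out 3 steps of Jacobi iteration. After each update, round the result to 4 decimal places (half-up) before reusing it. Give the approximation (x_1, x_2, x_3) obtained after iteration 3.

Iteration 1:
  x_1 = (10 - (-2)·1.0000 - (-4)·-2.0000) / (7) = 0.5714
  x_2 = (-7 - (-4)·1.0000 - (3)·-2.0000) / (9) = 0.3333
  x_3 = (-4 - (4)·1.0000 - (-2)·1.0000) / (9) = -0.6667
Iteration 2:
  x_1 = (10 - (-2)·0.3333 - (-4)·-0.6667) / (7) = 1.1428
  x_2 = (-7 - (-4)·0.5714 - (3)·-0.6667) / (9) = -0.3016
  x_3 = (-4 - (4)·0.5714 - (-2)·0.3333) / (9) = -0.6243
Iteration 3:
  x_1 = (10 - (-2)·-0.3016 - (-4)·-0.6243) / (7) = 0.9857
  x_2 = (-7 - (-4)·1.1428 - (3)·-0.6243) / (9) = -0.0618
  x_3 = (-4 - (4)·1.1428 - (-2)·-0.3016) / (9) = -1.0194

(0.9857, -0.0618, -1.0194)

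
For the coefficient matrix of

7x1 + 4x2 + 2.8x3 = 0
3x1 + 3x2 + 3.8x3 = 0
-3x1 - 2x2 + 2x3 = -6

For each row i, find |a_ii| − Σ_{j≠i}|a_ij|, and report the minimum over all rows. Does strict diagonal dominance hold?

row 1: |7| − (4+2.8) = 0.2
row 2: |3| − (3+3.8) = -3.8
row 3: |2| − (3+2) = -3
minimum over rows = -3.8 → not strictly diagonally dominant

-3.8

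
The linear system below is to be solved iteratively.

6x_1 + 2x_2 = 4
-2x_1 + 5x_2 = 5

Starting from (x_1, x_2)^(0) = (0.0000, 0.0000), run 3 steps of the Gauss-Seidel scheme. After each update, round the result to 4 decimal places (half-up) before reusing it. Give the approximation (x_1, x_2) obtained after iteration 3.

Iteration 1:
  x_1 = (4 - (2)·0.0000) / (6) = 0.6667
  x_2 = (5 - (-2)·0.6667) / (5) = 1.2667
Iteration 2:
  x_1 = (4 - (2)·1.2667) / (6) = 0.2444
  x_2 = (5 - (-2)·0.2444) / (5) = 1.0978
Iteration 3:
  x_1 = (4 - (2)·1.0978) / (6) = 0.3007
  x_2 = (5 - (-2)·0.3007) / (5) = 1.1203

(0.3007, 1.1203)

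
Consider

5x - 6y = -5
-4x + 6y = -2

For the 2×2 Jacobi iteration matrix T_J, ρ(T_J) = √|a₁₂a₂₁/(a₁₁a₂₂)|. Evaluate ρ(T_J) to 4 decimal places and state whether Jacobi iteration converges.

0.8944

a₁₂a₂₁/(a₁₁a₂₂) = (-6)·(-4) / ((5)·(6)) = 0.800000
ρ = √|0.800000| = √0.800000 = 0.8944
ρ < 1, so Jacobi converges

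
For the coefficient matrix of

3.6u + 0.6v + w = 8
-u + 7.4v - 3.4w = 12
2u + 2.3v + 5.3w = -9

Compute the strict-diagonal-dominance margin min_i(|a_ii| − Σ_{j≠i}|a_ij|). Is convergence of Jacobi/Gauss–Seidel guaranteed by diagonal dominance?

1

row 1: |3.6| − (0.6+1) = 2
row 2: |7.4| − (1+3.4) = 3
row 3: |5.3| − (2+2.3) = 1
minimum over rows = 1 → strictly diagonally dominant (convergence guaranteed)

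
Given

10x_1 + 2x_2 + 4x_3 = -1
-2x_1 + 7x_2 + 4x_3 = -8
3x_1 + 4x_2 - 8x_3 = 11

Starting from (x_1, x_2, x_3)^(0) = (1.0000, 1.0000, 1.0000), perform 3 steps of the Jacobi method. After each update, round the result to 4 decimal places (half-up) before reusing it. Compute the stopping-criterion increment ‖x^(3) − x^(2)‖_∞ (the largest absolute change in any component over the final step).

Iteration 1:
  x_1 = (-1 - (2)·1.0000 - (4)·1.0000) / (10) = -0.7000
  x_2 = (-8 - (-2)·1.0000 - (4)·1.0000) / (7) = -1.4286
  x_3 = (11 - (3)·1.0000 - (4)·1.0000) / (-8) = -0.5000
Iteration 2:
  x_1 = (-1 - (2)·-1.4286 - (4)·-0.5000) / (10) = 0.3857
  x_2 = (-8 - (-2)·-0.7000 - (4)·-0.5000) / (7) = -1.0571
  x_3 = (11 - (3)·-0.7000 - (4)·-1.4286) / (-8) = -2.3518
Iteration 3:
  x_1 = (-1 - (2)·-1.0571 - (4)·-2.3518) / (10) = 1.0521
  x_2 = (-8 - (-2)·0.3857 - (4)·-2.3518) / (7) = 0.3112
  x_3 = (11 - (3)·0.3857 - (4)·-1.0571) / (-8) = -1.7589
Change: (0.6664, 1.3683, 0.5929) → max |·| = 1.3683

1.3683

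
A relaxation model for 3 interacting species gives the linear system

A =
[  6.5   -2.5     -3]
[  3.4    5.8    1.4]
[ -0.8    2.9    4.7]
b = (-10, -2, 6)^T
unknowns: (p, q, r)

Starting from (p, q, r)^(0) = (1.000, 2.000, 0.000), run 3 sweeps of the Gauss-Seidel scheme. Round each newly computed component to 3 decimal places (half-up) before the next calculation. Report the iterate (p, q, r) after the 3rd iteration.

(-1.030, -0.011, 1.108)

Iteration 1:
  p = (-10 - (-2.5)·2.000 - (-3)·0.000) / (6.5) = -0.769
  q = (-2 - (3.4)·-0.769 - (1.4)·0.000) / (5.8) = 0.106
  r = (6 - (-0.8)·-0.769 - (2.9)·0.106) / (4.7) = 1.080
Iteration 2:
  p = (-10 - (-2.5)·0.106 - (-3)·1.080) / (6.5) = -0.999
  q = (-2 - (3.4)·-0.999 - (1.4)·1.080) / (5.8) = -0.020
  r = (6 - (-0.8)·-0.999 - (2.9)·-0.020) / (4.7) = 1.119
Iteration 3:
  p = (-10 - (-2.5)·-0.020 - (-3)·1.119) / (6.5) = -1.030
  q = (-2 - (3.4)·-1.030 - (1.4)·1.119) / (5.8) = -0.011
  r = (6 - (-0.8)·-1.030 - (2.9)·-0.011) / (4.7) = 1.108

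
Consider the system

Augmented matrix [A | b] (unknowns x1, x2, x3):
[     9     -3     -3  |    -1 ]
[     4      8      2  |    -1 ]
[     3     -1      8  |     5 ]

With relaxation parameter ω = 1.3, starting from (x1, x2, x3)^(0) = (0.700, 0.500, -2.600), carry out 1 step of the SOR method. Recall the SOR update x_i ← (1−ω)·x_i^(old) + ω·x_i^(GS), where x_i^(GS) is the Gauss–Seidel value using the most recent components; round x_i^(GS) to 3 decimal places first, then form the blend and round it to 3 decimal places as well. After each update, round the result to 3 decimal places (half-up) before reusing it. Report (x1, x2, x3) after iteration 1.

Iteration 1:
  x1: GS value = (-1 - (-3)·0.500 - (-3)·-2.600) / (9) = -0.811;  x1 ← (1−ω)·0.700 + ω·-0.811 = -1.264
  x2: GS value = (-1 - (4)·-1.264 - (2)·-2.600) / (8) = 1.157;  x2 ← (1−ω)·0.500 + ω·1.157 = 1.354
  x3: GS value = (5 - (3)·-1.264 - (-1)·1.354) / (8) = 1.268;  x3 ← (1−ω)·-2.600 + ω·1.268 = 2.428

(-1.264, 1.354, 2.428)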